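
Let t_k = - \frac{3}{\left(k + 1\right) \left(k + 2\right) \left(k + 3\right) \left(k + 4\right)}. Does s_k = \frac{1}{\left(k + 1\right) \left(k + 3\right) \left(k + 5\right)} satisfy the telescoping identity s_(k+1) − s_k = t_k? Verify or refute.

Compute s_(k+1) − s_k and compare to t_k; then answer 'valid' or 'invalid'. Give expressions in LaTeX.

s_(k+1) = 1/((k + 2)*(k + 4)*(k + 6))
s_(k+1) − s_k = 1/((k + 2)*(k + 4)*(k + 6)) - 1/((k + 1)*(k + 3)*(k + 5))
(s_(k+1) − s_k) − t_k = 3*(4*k + 19)/(k**6 + 21*k**5 + 175*k**4 + 735*k**3 + 1624*k**2 + 1764*k + 720)

Invalid: residual \frac{3 \left(4 k + 19\right)}{k^{6} + 21 k^{5} + 175 k^{4} + 735 k^{3} + 1624 k^{2} + 1764 k + 720} ≠ 0.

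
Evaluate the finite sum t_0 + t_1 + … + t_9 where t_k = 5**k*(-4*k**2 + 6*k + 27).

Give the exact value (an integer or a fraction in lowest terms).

Σ = -556640628

Step 1: r(k) = 5*(4*k**2 + 2*k - 29)/(4*k**2 - 6*k - 27).
A = 5, B = 1, C = k**2 - 3*k/2 - 27/4.
f must satisfy (5)·f(k+1) − (1)·f(k) = k**2 - 3*k/2 - 27/4.
d = 2 from the (0,0,2) case.
A polynomial solution: f(k) = (k**2 - 4*k - 3)/4.
R(k) = B(k−1)·f(k)/C(k) = (k**2 - 4*k - 3)/(4*k**2 - 6*k - 27); s_k = R·t_k = 5**k*(-k**2 + 4*k + 3).
Check: Δs_k = 5**k*(-4*k**2 + 6*k + 27). ✓
Σ_(k=0)^(9) t_k = s_(10) − s_(0) = -556640625 − (3) = -556640628.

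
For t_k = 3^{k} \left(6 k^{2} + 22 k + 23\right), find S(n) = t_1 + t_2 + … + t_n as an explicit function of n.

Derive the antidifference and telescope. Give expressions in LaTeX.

Compute t_(k+1)/t_k: get 3*(6*k**2 + 34*k + 51)/(6*k**2 + 22*k + 23).
So A=3 and B=1, with C=k**2 + 11*k/3 + 23/6.
Need (3)·f(k+1) − (1)·f(k) = k**2 + 11*k/3 + 23/6.
deg f ≤ 2 (via 0,0,2).
A polynomial solution: f(k) = (3*k**2 + 2*k + 4)/6.
So s_k = (B(k−1)f/C)·t_k = ((3*k**2 + 2*k + 4)/(6*k**2 + 22*k + 23))·t_k = 3**k*(3*k**2 + 2*k + 4).
s_(k+1) − s_k = 3**k*(6*k**2 + 22*k + 23) = t_k.
Evaluate: s_(n+1) = 3**(n + 1)*(3*n**2 + 8*n + 9); subtract s_(1) = 27 ⇒ S(n) = 9*3**n*n**2 + 24*3**n*n + 27*3**n - 27.

S(n) = 9 \cdot 3^{n} n^{2} + 24 \cdot 3^{n} n + 27 \cdot 3^{n} - 27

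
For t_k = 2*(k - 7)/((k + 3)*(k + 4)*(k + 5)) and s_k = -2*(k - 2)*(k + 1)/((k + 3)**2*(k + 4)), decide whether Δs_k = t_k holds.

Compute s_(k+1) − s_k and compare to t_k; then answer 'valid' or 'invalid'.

Invalid: residual 4*(-2*k**2 + k + 31)/(k**5 + 19*k**4 + 143*k**3 + 533*k**2 + 984*k + 720) ≠ 0.

s_(k+1) = -2*(k - 1)*(k + 2)/((k + 4)**2*(k + 5))
s_(k+1) − s_k = 2*(k**3 - 4*k**2 - 35*k - 22)/(k**5 + 19*k**4 + 143*k**3 + 533*k**2 + 984*k + 720)
(s_(k+1) − s_k) − t_k = 4*(-2*k**2 + k + 31)/(k**5 + 19*k**4 + 143*k**3 + 533*k**2 + 984*k + 720)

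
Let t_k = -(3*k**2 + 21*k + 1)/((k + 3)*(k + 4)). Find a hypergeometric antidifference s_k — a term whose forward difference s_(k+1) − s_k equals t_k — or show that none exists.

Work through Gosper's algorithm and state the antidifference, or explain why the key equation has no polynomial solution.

Compute t_(k+1)/t_k: get (k + 3)*(21*k + 3*(k + 1)**2 + 22)/((k + 5)*(3*k**2 + 21*k + 1)).
Normal form (A,B,C) = (k + 3, k + 5, k**2 + 7*k + 1/3).
f must satisfy (k + 3)·f(k+1) − (k + 4)·f(k) = k**2 + 7*k + 1/3.
d = 2 from the (1,1,2) case.
A polynomial solution: f(k) = k*(9*k - 8)/9.
Then R = B(k−1)f/C = k*(k + 4)*(9*k - 8)/(3*(3*k**2 + 21*k + 1)), so s_k = R(k)·t_k = k*(8 - 9*k)/(3*(k + 3)).
Check: Δs_k = (-3*k**2 - 21*k - 1)/(k**2 + 7*k + 12). ✓

s_k = k*(8 - 9*k)/(3*(k + 3))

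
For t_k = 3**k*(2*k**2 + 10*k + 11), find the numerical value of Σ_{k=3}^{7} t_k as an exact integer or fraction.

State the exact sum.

Ratio r(k) = 3*(2*k**2 + 14*k + 23)/(2*k**2 + 10*k + 11).
A = 3, B = 1, C = k**2 + 5*k + 11/2.
Solve (3)·f(k+1) − (1)·f(k) = k**2 + 5*k + 11/2.
Degrees (0,0,2) ⇒ d ≤ 2.
A polynomial solution: f(k) = (k + 1)**2/2.
R(k) = B(k−1)·f(k)/C(k) = (k + 1)**2/(2*k**2 + 10*k + 11); s_k = R·t_k = 3**k*(k**2 + 2*k + 1).
Check: Δs_k = 3**k*(2*k**2 + 10*k + 11). ✓
Telescoping: Σ = s_(8) − s_(3) = 531441 − (432) = 531009.

Σ = 531009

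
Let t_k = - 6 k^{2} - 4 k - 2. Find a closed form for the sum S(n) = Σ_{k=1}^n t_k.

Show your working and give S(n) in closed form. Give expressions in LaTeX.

Compute t_(k+1)/t_k: get (3*k**2 + 8*k + 6)/(3*k**2 + 2*k + 1).
Normal form (A,B,C) = (1, 1, k**2 + 2*k/3 + 1/3).
Key eq: (1)·f(k+1) = (1)·f(k) + (k**2 + 2*k/3 + 1/3).
Bound: deg f ≤ 3.
Solving with deg f ≤ 3: f(k) = k*(2*k**2 - k + 1)/6.
R(k) = B(k−1)·f(k)/C(k) = k*(2*k**2 - k + 1)/(2*(3*k**2 + 2*k + 1)); s_k = R·t_k = k*(-2*k**2 + k - 1).
Check: Δs_k = -6*k**2 - 4*k - 2. ✓
s_(n+1) = -2*n**3 - 5*n**2 - 5*n - 2 and s_(1) = -2, so S(n) = n*(-2*n**2 - 5*n - 5).

S(n) = n \left(- 2 n^{2} - 5 n - 5\right)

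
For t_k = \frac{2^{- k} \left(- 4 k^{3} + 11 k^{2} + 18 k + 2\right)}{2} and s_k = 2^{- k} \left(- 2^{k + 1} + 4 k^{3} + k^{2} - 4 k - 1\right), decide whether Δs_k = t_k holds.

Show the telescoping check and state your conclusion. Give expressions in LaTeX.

valid (s_(k+1) − s_k reduces to t_k)

s_(k+1) = (-4*2**k + 4*k**3 + 13*k**2 + 10*k)/(2*2**k)
s_(k+1) − s_k = (-4*k**3 + 11*k**2 + 18*k + 2)/(2*2**k)
(s_(k+1) − s_k) − t_k = 0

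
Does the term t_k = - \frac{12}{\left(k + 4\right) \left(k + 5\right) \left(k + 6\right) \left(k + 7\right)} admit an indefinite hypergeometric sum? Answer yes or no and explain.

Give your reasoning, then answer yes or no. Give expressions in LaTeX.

Yes. s_k = \frac{k \left(- k^{2} - 15 k - 74\right)}{30 \left(k + 4\right) \left(k + 5\right) \left(k + 6\right)}.

t_(k+1)/t_k = (k + 4)/(k + 8).
Gosper form: A/B · C(k+1)/C(k) with A=k + 4, B=k + 8, C=1.
Set up (k + 4)·f(k+1) − (k + 7)·f(k) − (1) = 0.
Bound: deg f ≤ 3.
Solve for f: f(k) = k*(k**2 + 15*k + 74)/360 (degree 3 ≤ 3).
Get s_k = R·t_k = k*(-k**2 - 15*k - 74)/(30*(k + 4)*(k + 5)*(k + 6)) with R(k) = B(k−1)f(k)/C(k) = k*(k + 7)*(k**2 + 15*k + 74)/360.
s_(k+1) − s_k = -12/(k**4 + 22*k**3 + 179*k**2 + 638*k + 840) = t_k.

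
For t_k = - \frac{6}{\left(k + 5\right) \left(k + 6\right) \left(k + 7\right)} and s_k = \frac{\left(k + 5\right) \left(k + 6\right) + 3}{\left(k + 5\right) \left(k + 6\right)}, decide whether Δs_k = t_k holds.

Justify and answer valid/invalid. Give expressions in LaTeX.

s_(k+1) = ((k + 6)*(k + 7) + 3)/((k + 6)*(k + 7))
s_(k+1) − s_k = -6/(k**3 + 18*k**2 + 107*k + 210)
(s_(k+1) − s_k) − t_k = 0

Valid — Δs_k = t_k.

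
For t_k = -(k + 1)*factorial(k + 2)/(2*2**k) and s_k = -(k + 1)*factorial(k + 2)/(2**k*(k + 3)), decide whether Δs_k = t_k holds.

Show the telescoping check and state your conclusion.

s_(k+1) = -(k + 2)*factorial(k + 3)/(2*2**k*(k + 4))
s_(k+1) − s_k = -(k**3 + 6*k**2 + 11*k + 10)*factorial(k + 2)/(2*2**k*(k + 3)*(k + 4))
(s_(k+1) − s_k) − t_k = (k**2 + 4*k + 1)*factorial(k + 2)/(2**k*(k + 3)*(k + 4))

Invalid: residual (k**2 + 4*k + 1)*factorial(k + 2)/(2**k*(k + 3)*(k + 4)) ≠ 0.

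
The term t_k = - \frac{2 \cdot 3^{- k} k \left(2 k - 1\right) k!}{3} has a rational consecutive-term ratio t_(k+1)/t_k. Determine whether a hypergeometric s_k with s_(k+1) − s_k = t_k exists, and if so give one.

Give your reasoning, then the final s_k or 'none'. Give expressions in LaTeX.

s_k = - 2 \cdot 3^{- k} \left(2 k + 1\right) k!

t_(k+1)/t_k = (k + 1)**2*(2*k + 1)/(3*k*(2*k - 1)).
Factor: A=k/3 + 1/3; B=1; C=k**2 - k/2.
Need (k/3 + 1/3)·f(k+1) − (1)·f(k) = k**2 - k/2.
deg f ≤ 1 (via 1,0,2).
Match coefficients ⇒ f(k) = 3*(2*k + 1)/2.
So s_k = (B(k−1)f/C)·t_k = (3*(2*k + 1)/(k*(2*k - 1)))·t_k = -2*(2*k + 1)*factorial(k)/3**k.
Δs = -2*k*(2*k - 1)*factorial(k)/(3*3**k), as required.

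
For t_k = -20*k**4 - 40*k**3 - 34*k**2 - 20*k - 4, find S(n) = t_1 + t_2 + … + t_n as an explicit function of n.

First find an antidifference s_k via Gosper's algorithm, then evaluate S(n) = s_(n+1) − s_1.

S(n) = n*(-4*n**4 - 20*n**3 - 38*n**2 - 37*n - 19)

Compute t_(k+1)/t_k: get (10*k**4 + 60*k**3 + 137*k**2 + 144*k + 59)/(10*k**4 + 20*k**3 + 17*k**2 + 10*k + 2).
Normal form (A,B,C) = (1, 1, k**4 + 2*k**3 + 17*k**2/10 + k + 1/5).
Set up (1)·f(k+1) − (1)·f(k) − (k**4 + 2*k**3 + 17*k**2/10 + k + 1/5) = 0.
d = 5 from the (0,0,4) case.
Solving with deg f ≤ 5: f(k) = k*(4*k**4 - 2*k**2 + 3*k - 1)/20.
Certificate R = B(k−1)f/C = k*(4*k**4 - 2*k**2 + 3*k - 1)/(2*(10*k**4 + 20*k**3 + 17*k**2 + 10*k + 2)) gives s_k = k*(-4*k**4 + 2*k**2 - 3*k + 1).
s_(k+1) − s_k = -20*k**4 - 40*k**3 - 34*k**2 - 20*k - 4 = t_k.
s_(n+1) = -4*n**5 - 20*n**4 - 38*n**3 - 37*n**2 - 19*n - 4 and s_(1) = -4, so S(n) = n*(-4*n**4 - 20*n**3 - 38*n**2 - 37*n - 19).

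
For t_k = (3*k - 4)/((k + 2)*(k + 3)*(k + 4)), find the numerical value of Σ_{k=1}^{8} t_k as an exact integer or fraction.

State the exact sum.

Σ = 4/33

Compute t_(k+1)/t_k: get (k + 2)*(3*k - 1)/((k + 5)*(3*k - 4)).
So A=k + 2 and B=k + 5, with C=k - 4/3.
Solve (k + 2)·f(k+1) − (k + 4)·f(k) = k - 4/3.
Degrees (1,1,1) ⇒ d ≤ 2.
Solve for f: f(k) = k*(k - 13)/18 (degree 2 ≤ 2).
Get s_k = R·t_k = k*(k - 13)/(6*(k + 2)*(k + 3)) with R(k) = B(k−1)f(k)/C(k) = k*(k - 13)*(k + 4)/(6*(3*k - 4)).
Check: Δs_k = (3*k - 4)/(k**3 + 9*k**2 + 26*k + 24). ✓
Σ_(k=1)^(8) t_k = s_(9) − s_(1) = -1/22 − (-1/6) = 4/33.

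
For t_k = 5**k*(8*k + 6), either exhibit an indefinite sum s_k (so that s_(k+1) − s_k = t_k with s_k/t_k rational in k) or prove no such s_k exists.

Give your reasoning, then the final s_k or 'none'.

s_k = 5**k*(2*k - 1)

Ratio r(k) = 5*(4*k + 7)/(4*k + 3).
Gosper form: A/B · C(k+1)/C(k) with A=5, B=1, C=k + 3/4.
Set up (5)·f(k+1) − (1)·f(k) − (k + 3/4) = 0.
d = 1 from the (0,0,1) case.
Solve for f: f(k) = (2*k - 1)/8 (degree 1 ≤ 1).
Get s_k = R·t_k = 5**k*(2*k - 1) with R(k) = B(k−1)f(k)/C(k) = (2*k - 1)/(2*(4*k + 3)).
Verify: 5**k*(8*k + 6) matches t_k.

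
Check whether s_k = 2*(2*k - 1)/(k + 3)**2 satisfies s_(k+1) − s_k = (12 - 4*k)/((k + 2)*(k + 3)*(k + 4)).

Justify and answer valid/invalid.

s_(k+1) = 2*(2*k + 1)/(k + 4)**2
s_(k+1) − s_k = 2*(25 - 2*k**2)/(k**4 + 14*k**3 + 73*k**2 + 168*k + 144)
(s_(k+1) − s_k) − t_k = 2*(4*k**2 + 7*k - 22)/(k**5 + 16*k**4 + 101*k**3 + 314*k**2 + 480*k + 288)

Invalid: residual 2*(4*k**2 + 7*k - 22)/(k**5 + 16*k**4 + 101*k**3 + 314*k**2 + 480*k + 288) ≠ 0.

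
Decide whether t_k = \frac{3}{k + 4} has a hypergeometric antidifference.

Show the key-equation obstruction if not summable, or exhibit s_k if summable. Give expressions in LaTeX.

No — key equation has no polynomial f.

The ratio is (k + 4)/(k + 5).
A = k + 4, B = k + 5, C = 1.
Need (k + 4)·f(k+1) − (k + 4)·f(k) = 1.
d = 0 from the (1,1,0) case.
Write f(k) = c0. Then LHS − RHS = -1, requiring -1 = 0: contradictory. No certificate.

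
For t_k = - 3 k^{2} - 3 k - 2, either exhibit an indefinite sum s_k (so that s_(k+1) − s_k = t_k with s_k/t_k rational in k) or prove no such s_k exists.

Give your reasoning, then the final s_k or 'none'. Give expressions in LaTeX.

r(k) = (3*k**2 + 9*k + 8)/(3*k**2 + 3*k + 2) after simplifying.
Factor: A=1; B=1; C=k**2 + k + 2/3.
Set up (1)·f(k+1) − (1)·f(k) − (k**2 + k + 2/3) = 0.
deg f ≤ 3 (via 0,0,2).
A polynomial solution: f(k) = k*(k**2 + 1)/3.
Certificate R = B(k−1)f/C = k*(k**2 + 1)/(3*k**2 + 3*k + 2) gives s_k = -k**3 - k.
s_(k+1) − s_k = k**3 - (k + 1)**3 - 1 = t_k.

s_k = - k^{3} - k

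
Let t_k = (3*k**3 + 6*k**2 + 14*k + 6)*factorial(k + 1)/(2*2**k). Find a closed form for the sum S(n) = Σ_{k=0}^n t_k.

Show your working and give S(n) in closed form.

S(n) = 2**(-n - 1)*(2**(n + 1) + 3*n**4*factorial(n) + 15*n**3*factorial(n) + 26*n**2*factorial(n) + 18*n*factorial(n) + 4*factorial(n))

Step 1: r(k) = (3*k**4 + 21*k**3 + 65*k**2 + 99*k + 58)/(2*(3*k**3 + 6*k**2 + 14*k + 6)).
A = k/2 + 1, B = 1, C = k**3 + 2*k**2 + 14*k/3 + 2.
Key eq: (k/2 + 1)·f(k+1) = (1)·f(k) + (k**3 + 2*k**2 + 14*k/3 + 2).
From deg A=1, deg B=0, deg C=3: d=2.
Coefficient equations give f(k) = 2*(3*k**2 - 1)/3.
Then R = B(k−1)f/C = 2*(3*k**2 - 1)/(3*k**3 + 6*k**2 + 14*k + 6), so s_k = R(k)·t_k = (3*k**2 - 1)*factorial(k + 1)/2**k.
Verify: (3*k**3 + 6*k**2 + 14*k + 6)*factorial(k + 1)/(2*2**k) matches t_k.
Evaluate: s_(n+1) = 2**(-n - 1)*(3*n**2 + 6*n + 2)*factorial(n + 2); subtract s_(0) = -1 ⇒ S(n) = 2**(-n - 1)*(2**(n + 1) + 3*n**4*factorial(n) + 15*n**3*factorial(n) + 26*n**2*factorial(n) + 18*n*factorial(n) + 4*factorial(n)).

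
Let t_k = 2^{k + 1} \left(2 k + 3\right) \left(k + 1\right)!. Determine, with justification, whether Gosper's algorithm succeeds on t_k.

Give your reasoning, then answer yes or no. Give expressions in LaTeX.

Yes. s_k = 2^{k + 1} \left(k + 1\right)!.

t_(k+1)/t_k = 2*(k + 2)*(2*k + 5)/(2*k + 3).
So A=2*k + 4 and B=1, with C=k + 3/2.
Set up (2*k + 4)·f(k+1) − (1)·f(k) − (k + 3/2) = 0.
Degrees (1,0,1) ⇒ d ≤ 0.
Solve for f: f(k) = 1/2 (degree 0 ≤ 0).
Then R = B(k−1)f/C = 1/(2*k + 3), so s_k = R(k)·t_k = 2**(k + 1)*factorial(k + 1).
Verify: 2**(k + 1)*(2*k + 3)*factorial(k + 1) matches t_k.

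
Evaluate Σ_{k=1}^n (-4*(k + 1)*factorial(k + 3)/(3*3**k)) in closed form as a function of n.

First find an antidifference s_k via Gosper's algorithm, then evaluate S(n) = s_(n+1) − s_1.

Step 1: r(k) = (k + 2)*(k + 4)/(3*(k + 1)).
Normal form (A,B,C) = (k/3 + 4/3, 1, k + 1).
Need (k/3 + 4/3)·f(k+1) − (1)·f(k) = k + 1.
d = 0 from the (1,0,1) case.
A polynomial solution: f(k) = 3.
Get s_k = R·t_k = -4*factorial(k + 3)/3**k with R(k) = B(k−1)f(k)/C(k) = 3/(k + 1).
Check: Δs_k = -4*(k + 1)*factorial(k + 3)/(3*3**k). ✓
s_(n+1) = -4*3**(-n - 1)*factorial(n + 4) and s_(1) = -32, so S(n) = 32 - 4*factorial(n + 4)/(3*3**n).

S(n) = 32 - 4*factorial(n + 4)/(3*3**n)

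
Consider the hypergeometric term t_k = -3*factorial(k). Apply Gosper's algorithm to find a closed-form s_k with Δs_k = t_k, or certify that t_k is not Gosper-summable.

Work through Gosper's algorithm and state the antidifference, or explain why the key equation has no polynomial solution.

t_(k+1)/t_k = k + 1.
Gosper form: A/B · C(k+1)/C(k) with A=k + 1, B=1, C=1.
Need (k + 1)·f(k+1) − (1)·f(k) = 1.
deg f ≤ -1 (via 1,0,0).
d = -1 < 0 ⇒ no nonzero polynomial f; not summable.

none (Gosper's algorithm certifies no s_k)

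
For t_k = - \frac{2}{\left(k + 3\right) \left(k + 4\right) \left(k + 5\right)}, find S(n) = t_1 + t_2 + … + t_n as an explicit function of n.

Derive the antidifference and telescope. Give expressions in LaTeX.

Step 1: r(k) = (k + 3)/(k + 6).
Normal form (A,B,C) = (k + 3, k + 6, 1).
Key eq: (k + 3)·f(k+1) = (k + 5)·f(k) + (1).
From deg A=1, deg B=1, deg C=0: d=2.
A polynomial solution: f(k) = k*(k + 7)/24.
R(k) = B(k−1)·f(k)/C(k) = k*(k + 5)*(k + 7)/24; s_k = R·t_k = k*(-k - 7)/(12*(k + 3)*(k + 4)).
Verify: -2/(k**3 + 12*k**2 + 47*k + 60) matches t_k.
s_(n+1) = (-n**2 - 9*n - 8)/(12*(n**2 + 9*n + 20)) and s_(1) = -1/30, so S(n) = n*(-n - 9)/(20*(n**2 + 9*n + 20)).

S(n) = \frac{n \left(- n - 9\right)}{20 \left(n^{2} + 9 n + 20\right)}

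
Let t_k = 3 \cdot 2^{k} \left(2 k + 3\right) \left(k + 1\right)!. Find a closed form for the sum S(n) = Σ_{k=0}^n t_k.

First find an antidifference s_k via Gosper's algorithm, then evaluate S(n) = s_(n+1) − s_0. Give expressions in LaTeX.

t_(k+1)/t_k = 2*(k + 2)*(2*k + 5)/(2*k + 3).
Take A(k)=2*k + 4, B(k)=1, C(k)=k + 3/2.
f must satisfy (2*k + 4)·f(k+1) − (1)·f(k) = k + 3/2.
Degrees (1,0,1) ⇒ d ≤ 0.
Solving with deg f ≤ 0: f(k) = 1/2.
Certificate R = B(k−1)f/C = 1/(2*k + 3) gives s_k = 3*2**k*factorial(k + 1).
Verify: 3*2**k*(2*k + 3)*factorial(k + 1) matches t_k.
Σ_(k=0)^n t_k = s_(n+1) − s_(0) = (6*2**n*factorial(n + 2)) − (3), i.e. 6*2**n*factorial(n + 2) - 3.

S(n) = 6 \cdot 2^{n} \left(n + 2\right)! - 3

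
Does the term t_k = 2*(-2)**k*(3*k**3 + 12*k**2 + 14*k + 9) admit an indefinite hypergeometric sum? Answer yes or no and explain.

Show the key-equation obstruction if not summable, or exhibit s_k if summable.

Compute t_(k+1)/t_k: get 2*(-3*k**3 - 21*k**2 - 47*k - 38)/(3*k**3 + 12*k**2 + 14*k + 9).
A = -2, B = 1, C = k**3 + 4*k**2 + 14*k/3 + 3.
Solve (-2)·f(k+1) − (1)·f(k) = k**3 + 4*k**2 + 14*k/3 + 3.
Bound: deg f ≤ 3.
A polynomial solution: f(k) = -(k**3 + 2*k**2 + 1)/3.
Get s_k = R·t_k = (-2)**(k + 1)*(k**3 + 2*k**2 + 1) with R(k) = B(k−1)f(k)/C(k) = -(k**3 + 2*k**2 + 1)/(3*k**3 + 12*k**2 + 14*k + 9).
Check: Δs_k = 2*(-2)**k*(3*k**3 + 12*k**2 + 14*k + 9). ✓

Yes. s_k = (-2)**(k + 1)*(k**3 + 2*k**2 + 1).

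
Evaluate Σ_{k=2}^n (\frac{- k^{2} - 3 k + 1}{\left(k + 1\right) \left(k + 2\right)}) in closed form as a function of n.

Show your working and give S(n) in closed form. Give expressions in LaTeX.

S(n) = \frac{1 - n^{2}}{n + 2}

r(k) = (k + 1)*(3*k + (k + 1)**2 + 2)/((k + 3)*(k**2 + 3*k - 1)) after simplifying.
Take A(k)=k + 1, B(k)=k + 3, C(k)=k**2 + 3*k - 1.
Key eq: (k + 1)·f(k+1) = (k + 2)·f(k) + (k**2 + 3*k - 1).
Degrees (1,1,2) ⇒ d ≤ 2.
Solving with deg f ≤ 2: f(k) = k*(k - 2).
Certificate R = B(k−1)f/C = k*(k - 2)*(k + 2)/(k**2 + 3*k - 1) gives s_k = k*(2 - k)/(k + 1).
Δs = (-k**2 - 3*k + 1)/(k**2 + 3*k + 2), as required.
Telescope: S(n) = s_(n+1) − s_(2) = (1 - n**2)/(n + 2) − (0) = (1 - n**2)/(n + 2).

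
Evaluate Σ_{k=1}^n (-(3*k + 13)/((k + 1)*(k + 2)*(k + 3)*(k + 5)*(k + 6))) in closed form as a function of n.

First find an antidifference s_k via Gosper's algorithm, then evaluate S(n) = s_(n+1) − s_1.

S(n) = n*(-n**2 - 11*n - 36)/(36*(n**3 + 11*n**2 + 36*n + 36))

Ratio r(k) = (k + 1)*(k + 5)*(3*k + 16)/((k + 4)*(k + 7)*(3*k + 13)).
Factor: A=k + 1; B=k + 7; C=k**2 + 25*k/3 + 52/3.
Solve (k + 1)·f(k+1) − (k + 6)·f(k) = k**2 + 25*k/3 + 52/3.
deg f ≤ 5 (via 1,1,2).
Coefficient equations give f(k) = k*(k + 3)*(k + 4)*(k**2 + 8*k + 17)/30.
So s_k = (B(k−1)f/C)·t_k = (k*(k + 3)*(k + 6)*(k**2 + 8*k + 17)/(10*(3*k + 13)))·t_k = k*(-k**2 - 8*k - 17)/(10*(k**3 + 8*k**2 + 17*k + 10)).
Δs = (-3*k - 13)/(k**5 + 17*k**4 + 107*k**3 + 307*k**2 + 396*k + 180), as required.
s_(n+1) = (-n**3 - 11*n**2 - 36*n - 26)/(10*(n**3 + 11*n**2 + 36*n + 36)) and s_(1) = -13/180, so S(n) = n*(-n**2 - 11*n - 36)/(36*(n**3 + 11*n**2 + 36*n + 36)).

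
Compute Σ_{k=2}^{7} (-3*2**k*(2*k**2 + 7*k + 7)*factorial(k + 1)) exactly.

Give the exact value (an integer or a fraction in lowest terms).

Σ = -2508226344

The ratio is 2*(2*k**3 + 15*k**2 + 38*k + 32)/(2*k**2 + 7*k + 7).
Take A(k)=2*k + 4, B(k)=1, C(k)=k**2 + 7*k/2 + 7/2.
Solve (2*k + 4)·f(k+1) − (1)·f(k) = k**2 + 7*k/2 + 7/2.
d = 1 from the (1,0,2) case.
Match coefficients ⇒ f(k) = (k + 1)/2.
So s_k = (B(k−1)f/C)·t_k = ((k + 1)/(2*k**2 + 7*k + 7))·t_k = -3*2**k*(k + 1)*factorial(k + 1).
s_(k+1) − s_k = -3*2**k*(2*k**2 + 7*k + 7)*factorial(k + 1) = t_k.
Sum = s_(8) − s_(2); s_(8) = -2508226560, s_(2) = -216 ⇒ -2508226344.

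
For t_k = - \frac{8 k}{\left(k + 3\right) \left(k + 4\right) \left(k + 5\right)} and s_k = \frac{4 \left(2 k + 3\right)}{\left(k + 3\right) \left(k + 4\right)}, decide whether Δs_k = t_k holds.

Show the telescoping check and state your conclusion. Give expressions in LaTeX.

Valid — Δs_k = t_k.

s_(k+1) = 4*(2*k + 5)/((k + 4)*(k + 5))
s_(k+1) − s_k = -8*k/(k**3 + 12*k**2 + 47*k + 60)
(s_(k+1) − s_k) − t_k = 0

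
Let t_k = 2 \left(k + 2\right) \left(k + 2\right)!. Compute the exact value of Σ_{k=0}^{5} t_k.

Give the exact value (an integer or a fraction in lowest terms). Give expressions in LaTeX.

Σ = 80636

r(k) = (k + 3)**2/(k + 2) after simplifying.
So A=k + 3 and B=1, with C=k + 2.
Solve (k + 3)·f(k+1) − (1)·f(k) = k + 2.
Bound: deg f ≤ 0.
A polynomial solution: f(k) = 1.
Certificate R = B(k−1)f/C = 1/(k + 2) gives s_k = 2*factorial(k + 2).
Check: Δs_k = 2*(k + 2)*factorial(k + 2). ✓
Σ_(k=0)^(5) t_k = s_(6) − s_(0) = 80640 − (4) = 80636.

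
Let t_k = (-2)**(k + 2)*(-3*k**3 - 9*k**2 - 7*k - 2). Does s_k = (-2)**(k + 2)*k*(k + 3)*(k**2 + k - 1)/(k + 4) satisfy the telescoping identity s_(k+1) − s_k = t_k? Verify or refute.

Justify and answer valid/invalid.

s_(k+1) = (-2)**(k + 3)*(k + 1)*(k + 4)*(k + (k + 1)**2)/(k + 5)
s_(k+1) − s_k = (-2)**(k + 2)*(-3*k**5 - 33*k**4 - 126*k**3 - 201*k**2 - 129*k - 32)/(k**2 + 9*k + 20)
(s_(k+1) − s_k) − t_k = (-2)**(k + 2)*(3*k**4 + 22*k**3 + 44*k**2 + 29*k + 8)/(k**2 + 9*k + 20)

Invalid: residual (-2)**(k + 2)*(3*k**4 + 22*k**3 + 44*k**2 + 29*k + 8)/(k**2 + 9*k + 20) ≠ 0.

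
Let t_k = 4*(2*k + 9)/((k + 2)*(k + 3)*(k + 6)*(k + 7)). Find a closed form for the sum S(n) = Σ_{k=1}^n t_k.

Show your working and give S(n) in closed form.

Ratio r(k) = (k + 2)*(k + 6)*(2*k + 11)/((k + 4)*(k + 8)*(2*k + 9)).
A = k + 2, B = k + 8, C = k**3 + 27*k**2/2 + 121*k/2 + 90.
f must satisfy (k + 2)·f(k+1) − (k + 7)·f(k) = k**3 + 27*k**2/2 + 121*k/2 + 90.
deg f ≤ 5 (via 1,1,3).
Match coefficients ⇒ f(k) = k*(k + 3)*(k + 4)*(k + 5)*(k + 8)/24.
So s_k = (B(k−1)f/C)·t_k = (k*(k + 3)*(k + 7)*(k + 8)/(12*(2*k + 9)))·t_k = k*(k + 8)/(3*(k**2 + 8*k + 12)).
Check: Δs_k = 4*(2*k + 9)/(k**4 + 18*k**3 + 113*k**2 + 288*k + 252). ✓
Evaluate: s_(n+1) = (n**2 + 10*n + 9)/(3*(n**2 + 10*n + 21)); subtract s_(1) = 1/7 ⇒ S(n) = 4*n*(n + 10)/(21*(n**2 + 10*n + 21)).

S(n) = 4*n*(n + 10)/(21*(n**2 + 10*n + 21))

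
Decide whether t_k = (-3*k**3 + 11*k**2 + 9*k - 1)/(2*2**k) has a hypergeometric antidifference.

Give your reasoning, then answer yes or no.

t_(k+1)/t_k = (3*k**3 - 2*k**2 - 22*k - 16)/(2*(3*k**3 - 11*k**2 - 9*k + 1)).
So A=1/2 and B=1, with C=k**3 - 11*k**2/3 - 3*k + 1/3.
Key eq: (1/2)·f(k+1) = (1)·f(k) + (k**3 - 11*k**2/3 - 3*k + 1/3).
Degrees (0,0,3) ⇒ d ≤ 3.
A polynomial solution: f(k) = -2*(3*k**3 - 2*k**2 - 4*k - 2)/3.
So s_k = (B(k−1)f/C)·t_k = (-2*(3*k**3 - 2*k**2 - 4*k - 2)/(3*k**3 - 11*k**2 - 9*k + 1))·t_k = (3*k**3 - 2*k**2 - 4*k - 2)/2**k.
s_(k+1) − s_k = (-3*k**3 + 11*k**2 + 9*k - 1)/(2*2**k) = t_k.

Yes. s_k = (3*k**3 - 2*k**2 - 4*k - 2)/2**k.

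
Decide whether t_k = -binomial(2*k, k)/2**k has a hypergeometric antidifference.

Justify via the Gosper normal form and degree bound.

No — negative degree bound, so no certificate f.

r(k) = (2*k + 1)/(k + 1) after simplifying.
Normal form (A,B,C) = (2*k + 1, k + 1, 1).
Key eq: (2*k + 1)·f(k+1) = (k)·f(k) + (1).
Degrees (1,1,0) ⇒ d ≤ -1.
deg f ≤ -1 is impossible — no certificate.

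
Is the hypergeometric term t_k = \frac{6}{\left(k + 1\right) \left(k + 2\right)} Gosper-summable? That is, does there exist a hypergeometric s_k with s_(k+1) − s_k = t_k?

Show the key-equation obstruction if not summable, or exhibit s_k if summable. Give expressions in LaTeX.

Yes. s_k = \frac{6 k}{k + 1}.

Step 1: r(k) = (k + 1)/(k + 3).
So A=k + 1 and B=k + 3, with C=1.
Need (k + 1)·f(k+1) − (k + 2)·f(k) = 1.
From deg A=1, deg B=1, deg C=0: d=1.
Match coefficients ⇒ f(k) = k.
R(k) = B(k−1)·f(k)/C(k) = k*(k + 2); s_k = R·t_k = 6*k/(k + 1).
Verify: 6/(k**2 + 3*k + 2) matches t_k.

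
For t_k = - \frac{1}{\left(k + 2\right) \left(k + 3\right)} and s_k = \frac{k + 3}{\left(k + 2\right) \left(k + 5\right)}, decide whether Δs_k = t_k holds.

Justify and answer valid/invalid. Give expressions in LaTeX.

Invalid: residual \frac{4 \left(k + 4\right)}{k^{4} + 16 k^{3} + 91 k^{2} + 216 k + 180} ≠ 0.

s_(k+1) = (k + 4)/((k + 3)*(k + 6))
s_(k+1) − s_k = (-k**2 - 7*k - 14)/(k**4 + 16*k**3 + 91*k**2 + 216*k + 180)
(s_(k+1) − s_k) − t_k = 4*(k + 4)/(k**4 + 16*k**3 + 91*k**2 + 216*k + 180)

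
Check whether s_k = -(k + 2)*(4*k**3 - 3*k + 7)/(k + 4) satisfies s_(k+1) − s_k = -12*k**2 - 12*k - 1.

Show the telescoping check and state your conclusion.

s_(k+1) = -(k + 3)*(-3*k + 4*(k + 1)**3 + 4)/(k + 5)
s_(k+1) − s_k = (-12*k**4 - 104*k**3 - 229*k**2 - 145*k - 26)/(k**2 + 9*k + 20)
(s_(k+1) − s_k) − t_k = 2*(8*k**3 + 60*k**2 + 52*k - 3)/(k**2 + 9*k + 20)

Invalid: residual 2*(8*k**3 + 60*k**2 + 52*k - 3)/(k**2 + 9*k + 20) ≠ 0.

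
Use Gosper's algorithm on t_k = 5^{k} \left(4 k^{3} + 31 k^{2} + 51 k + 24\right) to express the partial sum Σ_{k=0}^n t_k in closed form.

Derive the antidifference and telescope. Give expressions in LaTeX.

S(n) = 5 \cdot 5^{n} n^{3} + 35 \cdot 5^{n} n^{2} + 50 \cdot 5^{n} n + 25 \cdot 5^{n} - 1

Step 1: r(k) = 5*(4*k**3 + 43*k**2 + 125*k + 110)/(4*k**3 + 31*k**2 + 51*k + 24).
Normal form (A,B,C) = (5, 1, k**3 + 31*k**2/4 + 51*k/4 + 6).
Set up (5)·f(k+1) − (1)·f(k) − (k**3 + 31*k**2/4 + 51*k/4 + 6) = 0.
Degrees (0,0,3) ⇒ d ≤ 3.
Solving with deg f ≤ 3: f(k) = (k**3 + 4*k**2 - k + 1)/4.
Get s_k = R·t_k = 5**k*(k**3 + 4*k**2 - k + 1) with R(k) = B(k−1)f(k)/C(k) = (k**3 + 4*k**2 - k + 1)/((k + 1)*(4*k**2 + 27*k + 24)).
Δs = 5**k*(4*k**3 + 31*k**2 + 51*k + 24), as required.
Telescope: S(n) = s_(n+1) − s_(0) = 5**(n + 1)*(n**3 + 7*n**2 + 10*n + 5) − (1) = 5*5**n*n**3 + 35*5**n*n**2 + 50*5**n*n + 25*5**n - 1.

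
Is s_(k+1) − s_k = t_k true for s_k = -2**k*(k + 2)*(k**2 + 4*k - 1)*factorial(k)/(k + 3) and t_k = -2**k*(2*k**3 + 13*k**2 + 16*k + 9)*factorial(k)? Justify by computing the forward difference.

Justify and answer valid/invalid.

Invalid: residual 2**k*(2*k**4 + 19*k**3 + 54*k**2 + 53*k + 28)*factorial(k)/((k + 3)*(k + 4)) ≠ 0.

s_(k+1) = -2**(k + 1)*(k + 3)*(k**2 + 6*k + 4)*factorial(k + 1)/(k + 4)
s_(k+1) − s_k = -2**k*(2*k + 5)*(k**4 + 10*k**3 + 31*k**2 + 34*k + 16)*factorial(k)/((k + 3)*(k + 4))
(s_(k+1) − s_k) − t_k = 2**k*(2*k**4 + 19*k**3 + 54*k**2 + 53*k + 28)*factorial(k)/((k + 3)*(k + 4))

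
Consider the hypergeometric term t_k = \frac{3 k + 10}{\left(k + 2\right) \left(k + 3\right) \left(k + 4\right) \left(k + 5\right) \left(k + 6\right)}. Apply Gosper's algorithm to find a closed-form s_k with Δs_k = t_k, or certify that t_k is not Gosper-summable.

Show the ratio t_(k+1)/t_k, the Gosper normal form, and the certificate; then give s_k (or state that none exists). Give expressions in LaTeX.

The ratio is (k + 2)*(3*k + 13)/((k + 7)*(3*k + 10)).
Take A(k)=k + 2, B(k)=k + 7, C(k)=k + 10/3.
Key eq: (k + 2)·f(k+1) = (k + 6)·f(k) + (k + 10/3).
Degrees (1,1,1) ⇒ d ≤ 4.
A polynomial solution: f(k) = k*(k + 3)*(k**2 + 11*k + 38)/120.
R(k) = B(k−1)·f(k)/C(k) = k*(k + 3)*(k + 6)*(k**2 + 11*k + 38)/(40*(3*k + 10)); s_k = R·t_k = k*(k**2 + 11*k + 38)/(40*(k**3 + 11*k**2 + 38*k + 40)).
Check: Δs_k = (3*k + 10)/(k**5 + 20*k**4 + 155*k**3 + 580*k**2 + 1044*k + 720). ✓

s_k = \frac{k \left(k^{2} + 11 k + 38\right)}{40 \left(k^{3} + 11 k^{2} + 38 k + 40\right)}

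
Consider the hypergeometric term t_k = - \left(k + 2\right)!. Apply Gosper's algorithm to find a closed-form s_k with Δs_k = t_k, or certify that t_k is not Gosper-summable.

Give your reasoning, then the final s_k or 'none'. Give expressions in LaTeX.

not Gosper-summable; s_k does not exist

Compute t_(k+1)/t_k: get k + 3.
Normal form (A,B,C) = (k + 3, 1, 1).
Need (k + 3)·f(k+1) − (1)·f(k) = 1.
d = -1 from the (1,0,0) case.
Bound -1 < 0, so the key equation has no polynomial solution.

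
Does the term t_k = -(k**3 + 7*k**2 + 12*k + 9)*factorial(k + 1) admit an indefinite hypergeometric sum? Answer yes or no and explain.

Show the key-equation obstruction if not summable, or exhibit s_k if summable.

r(k) = (k**4 + 12*k**3 + 49*k**2 + 87*k + 58)/(k**3 + 7*k**2 + 12*k + 9) after simplifying.
Take A(k)=k + 2, B(k)=1, C(k)=k**3 + 7*k**2 + 12*k + 9.
Solve (k + 2)·f(k+1) − (1)·f(k) = k**3 + 7*k**2 + 12*k + 9.
deg f ≤ 2 (via 1,0,3).
Solve for f: f(k) = k**2 + 4*k - 1 (degree 2 ≤ 2).
Then R = B(k−1)f/C = (k**2 + 4*k - 1)/(k**3 + 7*k**2 + 12*k + 9), so s_k = R(k)·t_k = -(k**2 + 4*k - 1)*factorial(k + 1).
Check: Δs_k = -(k**3 + 7*k**2 + 12*k + 9)*factorial(k + 1). ✓

Yes. s_k = -(k**2 + 4*k - 1)*factorial(k + 1).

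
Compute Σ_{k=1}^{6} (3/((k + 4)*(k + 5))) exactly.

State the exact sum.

Σ = 18/55

The ratio is (k + 4)/(k + 6).
So A=k + 4 and B=k + 6, with C=1.
Solve (k + 4)·f(k+1) − (k + 5)·f(k) = 1.
Degrees (1,1,0) ⇒ d ≤ 1.
Match coefficients ⇒ f(k) = k/4.
Then R = B(k−1)f/C = k*(k + 5)/4, so s_k = R(k)·t_k = 3*k/(4*(k + 4)).
s_(k+1) − s_k = 3/(k**2 + 9*k + 20) = t_k.
Σ_(k=1)^(6) t_k = s_(7) − s_(1) = 21/44 − (3/20) = 18/55.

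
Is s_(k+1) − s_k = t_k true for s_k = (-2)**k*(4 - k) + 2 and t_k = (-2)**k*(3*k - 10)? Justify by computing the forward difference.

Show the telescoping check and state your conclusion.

valid (s_(k+1) − s_k reduces to t_k)

s_(k+1) = 2*(-2)**k*(k - 3) + 2
s_(k+1) − s_k = (-2)**k*(3*k - 10)
(s_(k+1) − s_k) − t_k = 0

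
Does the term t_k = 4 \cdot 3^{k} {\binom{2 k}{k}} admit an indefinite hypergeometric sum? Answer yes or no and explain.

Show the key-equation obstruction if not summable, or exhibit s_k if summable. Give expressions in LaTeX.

No — key equation has no polynomial f.

t_(k+1)/t_k = 6*(2*k + 1)/(k + 1).
A = 12*k + 6, B = k + 1, C = 1.
Need (12*k + 6)·f(k+1) − (k)·f(k) = 1.
d = -1 from the (1,1,0) case.
d = -1 < 0 ⇒ no nonzero polynomial f; not summable.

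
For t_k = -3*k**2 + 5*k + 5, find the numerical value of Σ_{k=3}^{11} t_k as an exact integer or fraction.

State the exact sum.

Σ = -1143

Ratio r(k) = (3*k**2 + k - 7)/(3*k**2 - 5*k - 5).
Take A(k)=1, B(k)=1, C(k)=k**2 - 5*k/3 - 5/3.
Set up (1)·f(k+1) − (1)·f(k) − (k**2 - 5*k/3 - 5/3) = 0.
deg f ≤ 3 (via 0,0,2).
A polynomial solution: f(k) = k*(k**2 - 4*k - 2)/3.
Get s_k = R·t_k = k*(-k**2 + 4*k + 2) with R(k) = B(k−1)f(k)/C(k) = k*(k**2 - 4*k - 2)/(3*k**2 - 5*k - 5).
Check: Δs_k = -3*k**2 + 5*k + 5. ✓
Σ_(k=3)^(11) t_k = s_(12) − s_(3) = -1128 − (15) = -1143.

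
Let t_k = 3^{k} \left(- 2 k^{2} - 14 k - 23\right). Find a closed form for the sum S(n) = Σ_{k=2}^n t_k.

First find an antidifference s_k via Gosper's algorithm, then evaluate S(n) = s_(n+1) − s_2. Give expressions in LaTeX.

S(n) = - 3 \cdot 3^{n} n^{2} - 18 \cdot 3^{n} n - 27 \cdot 3^{n} + 144

Ratio r(k) = 3*(2*k**2 + 18*k + 39)/(2*k**2 + 14*k + 23).
Normal form (A,B,C) = (3, 1, k**2 + 7*k + 23/2).
Need (3)·f(k+1) − (1)·f(k) = k**2 + 7*k + 23/2.
d = 2 from the (0,0,2) case.
Solve for f: f(k) = (k + 2)**2/2 (degree 2 ≤ 2).
Certificate R = B(k−1)f/C = (k + 2)**2/(2*k**2 + 14*k + 23) gives s_k = 3**k*(-k**2 - 4*k - 4).
s_(k+1) − s_k = 3**k*(-2*k**2 - 14*k - 23) = t_k.
s_(n+1) = 3**(n + 1)*(-n**2 - 6*n - 9) and s_(2) = -144, so S(n) = -3*3**n*n**2 - 18*3**n*n - 27*3**n + 144.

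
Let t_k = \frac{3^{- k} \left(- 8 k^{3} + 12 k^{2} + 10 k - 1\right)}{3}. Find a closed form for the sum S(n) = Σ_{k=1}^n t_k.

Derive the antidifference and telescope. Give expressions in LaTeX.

Compute t_(k+1)/t_k: get (8*k**3 + 12*k**2 - 10*k - 13)/(3*(8*k**3 - 12*k**2 - 10*k + 1)).
Take A(k)=1/3, B(k)=1, C(k)=k**3 - 3*k**2/2 - 5*k/4 + 1/8.
Need (1/3)·f(k+1) − (1)·f(k) = k**3 - 3*k**2/2 - 5*k/4 + 1/8.
Degrees (0,0,3) ⇒ d ≤ 3.
Coefficient equations give f(k) = -3*(4*k**3 + k + 3)/8.
So s_k = (B(k−1)f/C)·t_k = (-3*(4*k**3 + k + 3)/(8*k**3 - 12*k**2 - 10*k + 1))·t_k = (4*k**3 + k + 3)/3**k.
Check: Δs_k = (-8*k**3 + 12*k**2 + 10*k - 1)/(3*3**k). ✓
Evaluate: s_(n+1) = 3**(-n - 1)*(4*n**3 + 12*n**2 + 13*n + 8); subtract s_(1) = 8/3 ⇒ S(n) = 3**(-n - 1)*(-8*3**n + 4*n**3 + 12*n**2 + 13*n + 8).

S(n) = 3^{- n - 1} \left(- 8 \cdot 3^{n} + 4 n^{3} + 12 n^{2} + 13 n + 8\right)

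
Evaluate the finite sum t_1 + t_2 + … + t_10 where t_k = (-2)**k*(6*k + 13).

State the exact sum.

Compute t_(k+1)/t_k: get 2*(-6*k - 19)/(6*k + 13).
Take A(k)=-2, B(k)=1, C(k)=k + 13/6.
Solve (-2)·f(k+1) − (1)·f(k) = k + 13/6.
Bound: deg f ≤ 1.
Solve for f: f(k) = -(2*k + 3)/6 (degree 1 ≤ 1).
R(k) = B(k−1)·f(k)/C(k) = -(2*k + 3)/(6*k + 13); s_k = R·t_k = (-2)**k*(-2*k - 3).
s_(k+1) − s_k = (-2)**k*(6*k + 13) = t_k.
Sum = s_(11) − s_(1); s_(11) = 51200, s_(1) = 10 ⇒ 51190.

Σ = 51190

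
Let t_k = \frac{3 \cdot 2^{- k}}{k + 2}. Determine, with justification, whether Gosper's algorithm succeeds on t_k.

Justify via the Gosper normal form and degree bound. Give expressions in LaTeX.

Step 1: r(k) = (k + 2)/(2*(k + 3)).
So A=k/2 + 1 and B=k + 3, with C=1.
Need (k/2 + 1)·f(k+1) − (k + 2)·f(k) = 1.
From deg A=1, deg B=1, deg C=0: d=-1.
deg f ≤ -1 is impossible — no certificate.

No — negative degree bound, so no certificate f.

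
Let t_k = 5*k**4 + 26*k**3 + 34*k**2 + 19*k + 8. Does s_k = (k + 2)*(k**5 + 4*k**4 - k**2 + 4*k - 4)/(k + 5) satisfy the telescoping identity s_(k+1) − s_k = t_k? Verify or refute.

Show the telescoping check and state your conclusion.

Invalid: residual 3*(-4*k**5 - 47*k**4 - 164*k**3 - 190*k**2 - 99*k - 44)/(k**2 + 11*k + 30) ≠ 0.

s_(k+1) = (k + 3)*(4*k + (k + 1)**5 + 4*(k + 1)**4 - (k + 1)**2)/(k + 6)
s_(k+1) − s_k = (5*k**6 + 69*k**5 + 329*k**4 + 681*k**3 + 667*k**2 + 361*k + 108)/(k**2 + 11*k + 30)
(s_(k+1) − s_k) − t_k = 3*(-4*k**5 - 47*k**4 - 164*k**3 - 190*k**2 - 99*k - 44)/(k**2 + 11*k + 30)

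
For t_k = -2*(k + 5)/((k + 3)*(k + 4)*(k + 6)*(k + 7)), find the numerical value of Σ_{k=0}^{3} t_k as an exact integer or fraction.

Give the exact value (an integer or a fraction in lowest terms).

Σ = -13/315

The ratio is (k + 3)*(k + 6)**2/((k + 5)**2*(k + 8)).
Take A(k)=k + 3, B(k)=k + 8, C(k)=k**2 + 10*k + 25.
Solve (k + 3)·f(k+1) − (k + 7)·f(k) = k**2 + 10*k + 25.
deg f ≤ 4 (via 1,1,2).
Coefficient equations give f(k) = k*(k + 4)*(k + 5)*(k + 9)/36.
So s_k = (B(k−1)f/C)·t_k = (k*(k + 4)*(k + 7)*(k + 9)/(36*(k + 5)))·t_k = k*(-k - 9)/(18*(k**2 + 9*k + 18)).
Δs = 2*(-k - 5)/(k**4 + 20*k**3 + 145*k**2 + 450*k + 504), as required.
Telescoping: Σ = s_(4) − s_(0) = -13/315 − (0) = -13/315.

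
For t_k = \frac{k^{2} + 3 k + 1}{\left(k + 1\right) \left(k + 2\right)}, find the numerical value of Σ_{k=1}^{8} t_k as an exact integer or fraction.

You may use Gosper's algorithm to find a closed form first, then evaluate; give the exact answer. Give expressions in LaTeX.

Σ = 38/5

Compute t_(k+1)/t_k: get (k + 1)*(3*k + (k + 1)**2 + 4)/((k + 3)*(k**2 + 3*k + 1)).
So A=k + 1 and B=k + 3, with C=k**2 + 3*k + 1.
Solve (k + 1)·f(k+1) − (k + 2)·f(k) = k**2 + 3*k + 1.
Degrees (1,1,2) ⇒ d ≤ 2.
A polynomial solution: f(k) = k**2.
So s_k = (B(k−1)f/C)·t_k = (k**2*(k + 2)/(k**2 + 3*k + 1))·t_k = k**2/(k + 1).
Verify: (k**2 + 3*k + 1)/(k**2 + 3*k + 2) matches t_k.
Evaluate s at k=9 and k=1: 81/10 and 1/2; difference 38/5.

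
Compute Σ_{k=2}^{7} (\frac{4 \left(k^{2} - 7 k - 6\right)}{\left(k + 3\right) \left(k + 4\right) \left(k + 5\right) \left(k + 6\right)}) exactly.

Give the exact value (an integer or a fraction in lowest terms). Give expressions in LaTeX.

Σ = -449/5005

t_(k+1)/t_k = (k**3 - 2*k**2 - 27*k - 36)/(k**3 - 55*k - 42).
Gosper form: A/B · C(k+1)/C(k) with A=k + 3, B=k + 7, C=k**2 - 7*k - 6.
Set up (k + 3)·f(k+1) − (k + 6)·f(k) − (k**2 - 7*k - 6) = 0.
From deg A=1, deg B=1, deg C=2: d=3.
Match coefficients ⇒ f(k) = -k*(k**2 + 72*k + 47)/60.
Get s_k = R·t_k = k*(-k**2 - 72*k - 47)/(15*(k + 3)*(k + 4)*(k + 5)) with R(k) = B(k−1)f(k)/C(k) = -k*(k + 6)*(k**2 + 72*k + 47)/(60*(k**2 - 7*k - 6)).
s_(k+1) − s_k = 4*(k**2 - 7*k - 6)/(k**4 + 18*k**3 + 119*k**2 + 342*k + 360) = t_k.
Sum = s_(8) − s_(2); s_(8) = -458/2145, s_(2) = -13/105 ⇒ -449/5005.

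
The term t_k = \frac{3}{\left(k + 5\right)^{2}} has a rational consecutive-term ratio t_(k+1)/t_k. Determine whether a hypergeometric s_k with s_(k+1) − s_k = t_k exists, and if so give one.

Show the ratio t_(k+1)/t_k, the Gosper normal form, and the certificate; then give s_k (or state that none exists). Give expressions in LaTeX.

The ratio is (k + 5)**2/(k + 6)**2.
So A=k**2 + 10*k + 25 and B=k**2 + 12*k + 36, with C=1.
Set up (k**2 + 10*k + 25)·f(k+1) − (k**2 + 10*k + 25)·f(k) − (1) = 0.
Degrees (2,2,0) ⇒ d ≤ 0.
Put f(k) = c0: A·f(k+1) − B(k−1)·f(k) − C = -1; need -1 = 0 — inconsistent ⇒ no f, not summable.

none (Gosper's algorithm certifies no s_k)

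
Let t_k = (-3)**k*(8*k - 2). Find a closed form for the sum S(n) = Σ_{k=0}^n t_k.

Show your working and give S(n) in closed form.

Step 1: r(k) = 3*(-4*k - 3)/(4*k - 1).
A = -3, B = 1, C = k - 1/4.
f must satisfy (-3)·f(k+1) − (1)·f(k) = k - 1/4.
deg f ≤ 1 (via 0,0,1).
A polynomial solution: f(k) = -(k - 1)/4.
Get s_k = R·t_k = 2*(-3)**k*(1 - k) with R(k) = B(k−1)f(k)/C(k) = -(k - 1)/(4*k - 1).
s_(k+1) − s_k = (-3)**k*(8*k - 2) = t_k.
Σ_(k=0)^n t_k = s_(n+1) − s_(0) = (6*(-3)**n*n) − (2), i.e. 6*(-3)**n*n - 2.

S(n) = 6*(-3)**n*n - 2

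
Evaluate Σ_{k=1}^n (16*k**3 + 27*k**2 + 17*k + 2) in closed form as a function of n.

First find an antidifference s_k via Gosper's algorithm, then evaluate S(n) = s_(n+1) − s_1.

Ratio r(k) = (16*k**3 + 75*k**2 + 119*k + 62)/(16*k**3 + 27*k**2 + 17*k + 2).
Factor: A=1; B=1; C=k**3 + 27*k**2/16 + 17*k/16 + 1/8.
Set up (1)·f(k+1) − (1)·f(k) − (k**3 + 27*k**2/16 + 17*k/16 + 1/8) = 0.
Bound: deg f ≤ 4.
Solve for f: f(k) = k*(4*k**3 + k**2 - k - 2)/16 (degree 4 ≤ 4).
Then R = B(k−1)f/C = k*(4*k**3 + k**2 - k - 2)/(16*k**3 + 27*k**2 + 17*k + 2), so s_k = R(k)·t_k = k*(4*k**3 + k**2 - k - 2).
Verify: 16*k**3 + 27*k**2 + 17*k + 2 matches t_k.
Σ_(k=1)^n t_k = s_(n+1) − s_(1) = (4*n**4 + 17*n**3 + 26*n**2 + 15*n + 2) − (2), i.e. n*(4*n**3 + 17*n**2 + 26*n + 15).

S(n) = n*(4*n**3 + 17*n**2 + 26*n + 15)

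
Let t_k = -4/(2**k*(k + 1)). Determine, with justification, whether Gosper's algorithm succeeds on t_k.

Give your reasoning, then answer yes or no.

No; the degree bound rules out any f.

Step 1: r(k) = (k + 1)/(2*(k + 2)).
So A=k/2 + 1/2 and B=k + 2, with C=1.
Need (k/2 + 1/2)·f(k+1) − (k + 1)·f(k) = 1.
From deg A=1, deg B=1, deg C=0: d=-1.
Bound -1 < 0, so the key equation has no polynomial solution.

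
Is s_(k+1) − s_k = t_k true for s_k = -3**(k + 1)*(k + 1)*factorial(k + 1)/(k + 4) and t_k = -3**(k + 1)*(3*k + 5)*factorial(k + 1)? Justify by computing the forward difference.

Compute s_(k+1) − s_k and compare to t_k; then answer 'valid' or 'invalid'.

s_(k+1) = -3**(k + 2)*(k + 2)*factorial(k + 2)/(k + 5)
s_(k+1) − s_k = -3**(k + 1)*(3*k**3 + 23*k**2 + 54*k + 43)*factorial(k + 1)/((k + 4)*(k + 5))
(s_(k+1) − s_k) − t_k = 3**(k + 2)*(3*k**2 + 17*k + 19)*factorial(k + 1)/((k + 4)*(k + 5))

Invalid: residual 3**(k + 2)*(3*k**2 + 17*k + 19)*factorial(k + 1)/((k + 4)*(k + 5)) ≠ 0.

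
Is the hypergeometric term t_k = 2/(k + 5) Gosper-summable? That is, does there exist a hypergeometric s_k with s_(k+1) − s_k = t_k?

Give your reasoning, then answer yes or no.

No — key equation has no polynomial f.

Compute t_(k+1)/t_k: get (k + 5)/(k + 6).
Factor: A=k + 5; B=k + 6; C=1.
Need (k + 5)·f(k+1) − (k + 5)·f(k) = 1.
From deg A=1, deg B=1, deg C=0: d=0.
Generic f = c0 gives residual -1; -1 = 0 cannot hold, so t_k is not Gosper-summable.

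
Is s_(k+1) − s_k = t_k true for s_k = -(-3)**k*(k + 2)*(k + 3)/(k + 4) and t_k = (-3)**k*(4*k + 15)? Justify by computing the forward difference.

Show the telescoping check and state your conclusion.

s_(k+1) = 3*(-3)**k*(k + 3)*(k + 4)/(k + 5)
s_(k+1) − s_k = (-3)**k*(4*k**3 + 43*k**2 + 151*k + 174)/(k**2 + 9*k + 20)
(s_(k+1) − s_k) − t_k = (-3)**k*(-8*k**2 - 64*k - 126)/(k**2 + 9*k + 20)

Invalid: residual (-3)**k*(-8*k**2 - 64*k - 126)/(k**2 + 9*k + 20) ≠ 0.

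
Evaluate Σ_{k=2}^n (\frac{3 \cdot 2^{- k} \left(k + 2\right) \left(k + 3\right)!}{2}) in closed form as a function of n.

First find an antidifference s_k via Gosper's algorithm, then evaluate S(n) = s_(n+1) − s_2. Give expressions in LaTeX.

S(n) = -90 + \frac{3 \cdot 2^{- n} \left(n + 4\right)!}{2}

The ratio is (k + 3)*(k + 4)/(2*(k + 2)).
A = k/2 + 2, B = 1, C = k + 2.
Set up (k/2 + 2)·f(k+1) − (1)·f(k) − (k + 2) = 0.
d = 0 from the (1,0,1) case.
A polynomial solution: f(k) = 2.
Certificate R = B(k−1)f/C = 2/(k + 2) gives s_k = 3*factorial(k + 3)/2**k.
s_(k+1) − s_k = 3*(k + 2)*factorial(k + 3)/(2*2**k) = t_k.
Σ_(k=2)^n t_k = s_(n+1) − s_(2) = (3*2**(-n - 1)*factorial(n + 4)) − (90), i.e. -90 + 3*factorial(n + 4)/(2*2**n).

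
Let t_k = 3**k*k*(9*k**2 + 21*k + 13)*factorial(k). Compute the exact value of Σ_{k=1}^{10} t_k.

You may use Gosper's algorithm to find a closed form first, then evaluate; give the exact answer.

Σ = 2467828337990403

The ratio is (k + 1)**2*(63*k + 27*(k + 1)**2 + 102)/(k*(9*k**2 + 21*k + 13)).
Factor: A=3*k + 3; B=1; C=k**3 + 7*k**2/3 + 13*k/9.
f must satisfy (3*k + 3)·f(k+1) − (1)·f(k) = k**3 + 7*k**2/3 + 13*k/9.
Bound: deg f ≤ 2.
A polynomial solution: f(k) = (3*k**2 - k - 3)/9.
Get s_k = R·t_k = 3**k*(3*k**2 - k - 3)*factorial(k) with R(k) = B(k−1)f(k)/C(k) = (3*k**2 - k - 3)/(k*(9*k**2 + 21*k + 13)).
Δs = 3**k*k*(9*k**2 + 21*k + 13)*factorial(k), as required.
Evaluate s at k=11 and k=1: 2467828337990400 and -3; difference 2467828337990403.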